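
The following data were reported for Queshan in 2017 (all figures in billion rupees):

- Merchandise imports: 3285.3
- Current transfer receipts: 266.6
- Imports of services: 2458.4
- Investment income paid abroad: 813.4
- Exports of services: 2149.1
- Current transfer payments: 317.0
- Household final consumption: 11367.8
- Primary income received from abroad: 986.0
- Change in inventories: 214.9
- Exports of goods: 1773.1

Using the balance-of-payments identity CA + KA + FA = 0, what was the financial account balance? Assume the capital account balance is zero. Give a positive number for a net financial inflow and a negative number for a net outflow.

Goods balance = 1773.1 - 3285.3 = -1512.2
Services balance = 2149.1 - 2458.4 = -309.3
Trade balance (goods + services) = -1512.2 + (-309.3) = -1821.5
Net primary income = 986.0 - 813.4 = 172.6
Net secondary income = 266.6 - 317.0 = -50.4
Current account = -1821.5 + 172.6 + (-50.4) = -1699.3
Financial account = -(-1699.3) = 1699.3

1699.3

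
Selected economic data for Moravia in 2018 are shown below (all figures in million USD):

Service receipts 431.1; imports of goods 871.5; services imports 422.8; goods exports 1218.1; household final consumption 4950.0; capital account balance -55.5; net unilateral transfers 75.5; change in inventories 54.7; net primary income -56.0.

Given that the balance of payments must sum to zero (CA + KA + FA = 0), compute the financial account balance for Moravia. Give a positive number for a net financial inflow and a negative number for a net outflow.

-318.9

Goods balance = 1218.1 - 871.5 = 346.6
Services balance = 431.1 - 422.8 = 8.3
Trade balance (goods + services) = 346.6 + 8.3 = 354.9
Net primary income = -56.0
Net secondary income = 75.5
Current account = 354.9 + (-56.0) + 75.5 = 374.4
Financial account = -(374.4 + (-55.5)) = -318.9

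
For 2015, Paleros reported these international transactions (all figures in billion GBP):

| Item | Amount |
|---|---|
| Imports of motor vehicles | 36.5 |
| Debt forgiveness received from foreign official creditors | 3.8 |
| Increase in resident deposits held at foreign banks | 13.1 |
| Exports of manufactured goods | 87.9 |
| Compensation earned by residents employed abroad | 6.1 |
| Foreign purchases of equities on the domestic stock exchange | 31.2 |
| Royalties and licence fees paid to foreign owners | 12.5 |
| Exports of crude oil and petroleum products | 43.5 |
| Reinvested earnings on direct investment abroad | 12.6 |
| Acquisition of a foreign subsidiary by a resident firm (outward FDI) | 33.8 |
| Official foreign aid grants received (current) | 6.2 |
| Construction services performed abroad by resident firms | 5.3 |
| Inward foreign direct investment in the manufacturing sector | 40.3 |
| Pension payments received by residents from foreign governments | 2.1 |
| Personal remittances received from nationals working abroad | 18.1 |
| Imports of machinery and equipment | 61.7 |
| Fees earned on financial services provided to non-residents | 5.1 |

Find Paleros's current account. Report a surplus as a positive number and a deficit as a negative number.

Goods: 87.9 - 61.7 - 36.5 + 43.5 = 33.2
Services: 5.3 + 5.1 - 12.5 = -2.1
Primary income: 12.6 + 6.1 = 18.7
Secondary income: 2.1 + 6.2 + 18.1 = 26.4
Current account = 33.2 + (-2.1) + 18.7 + 26.4 = 76.2
(Excluded from the current account — capital account: debt forgiveness received from foreign official creditors 3.8; financial account: increase in resident deposits held at foreign banks 13.1, foreign purchases of equities on the domestic stock exchange 31.2, acquisition of a foreign subsidiary by a resident firm (outward FDI) 33.8, inward foreign direct investment in the manufacturing sector 40.3.)

76.2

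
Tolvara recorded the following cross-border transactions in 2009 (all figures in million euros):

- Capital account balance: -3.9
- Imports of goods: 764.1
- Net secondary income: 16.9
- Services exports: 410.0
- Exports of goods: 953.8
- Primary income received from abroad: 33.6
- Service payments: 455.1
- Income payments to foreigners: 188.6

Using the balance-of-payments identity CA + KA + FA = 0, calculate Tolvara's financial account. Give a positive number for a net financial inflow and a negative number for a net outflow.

Goods balance = 953.8 - 764.1 = 189.7
Services balance = 410.0 - 455.1 = -45.1
Trade balance (goods + services) = 189.7 + (-45.1) = 144.6
Net primary income = 33.6 - 188.6 = -155.0
Net secondary income = 16.9
Current account = 144.6 + (-155.0) + 16.9 = 6.5
Financial account = -(6.5 + (-3.9)) = -2.6

-2.6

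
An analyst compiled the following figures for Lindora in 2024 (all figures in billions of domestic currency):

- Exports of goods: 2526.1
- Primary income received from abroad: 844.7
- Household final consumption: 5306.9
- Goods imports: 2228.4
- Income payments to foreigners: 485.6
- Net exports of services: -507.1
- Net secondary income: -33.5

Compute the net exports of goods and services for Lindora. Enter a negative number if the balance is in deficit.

-209.4

Goods balance = 2526.1 - 2228.4 = 297.7
Services balance = -507.1
Trade balance (goods + services) = 297.7 + (-507.1) = -209.4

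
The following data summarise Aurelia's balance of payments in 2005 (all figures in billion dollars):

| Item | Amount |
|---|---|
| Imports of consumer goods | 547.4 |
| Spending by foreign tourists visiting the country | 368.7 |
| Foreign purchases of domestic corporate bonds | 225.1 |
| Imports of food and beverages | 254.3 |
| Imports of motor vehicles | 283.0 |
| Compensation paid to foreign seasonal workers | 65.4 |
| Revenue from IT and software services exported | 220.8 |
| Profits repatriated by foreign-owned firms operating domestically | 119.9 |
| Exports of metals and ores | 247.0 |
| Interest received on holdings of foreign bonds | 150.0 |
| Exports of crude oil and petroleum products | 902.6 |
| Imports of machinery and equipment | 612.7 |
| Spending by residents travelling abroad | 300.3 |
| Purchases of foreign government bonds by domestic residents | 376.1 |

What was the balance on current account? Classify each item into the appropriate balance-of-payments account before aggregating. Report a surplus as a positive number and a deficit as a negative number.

-293.9

Goods: 247.0 - 612.7 - 254.3 - 283.0 - 547.4 + 902.6 = -547.8
Services: -300.3 + 220.8 + 368.7 = 289.2
Primary income: -119.9 - 65.4 + 150.0 = -35.3
Current account = (-547.8) + 289.2 + (-35.3) = -293.9
(Excluded from the current account — financial account: foreign purchases of domestic corporate bonds 225.1, purchases of foreign government bonds by domestic residents 376.1.)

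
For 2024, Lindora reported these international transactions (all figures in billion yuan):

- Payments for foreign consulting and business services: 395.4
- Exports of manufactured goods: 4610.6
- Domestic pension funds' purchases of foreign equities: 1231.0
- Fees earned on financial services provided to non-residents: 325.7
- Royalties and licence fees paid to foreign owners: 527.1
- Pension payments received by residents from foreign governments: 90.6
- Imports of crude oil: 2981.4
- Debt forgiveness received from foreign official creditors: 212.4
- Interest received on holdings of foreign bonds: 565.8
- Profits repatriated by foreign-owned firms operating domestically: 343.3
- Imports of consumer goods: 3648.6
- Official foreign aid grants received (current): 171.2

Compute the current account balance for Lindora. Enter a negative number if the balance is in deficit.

-2131.9

Goods: -3648.6 + 4610.6 - 2981.4 = -2019.4
Services: -395.4 - 527.1 + 325.7 = -596.8
Primary income: 565.8 - 343.3 = 222.5
Secondary income: 171.2 + 90.6 = 261.8
Current account = (-2019.4) + (-596.8) + 222.5 + 261.8 = -2131.9
(Excluded from the current account — financial account: domestic pension funds' purchases of foreign equities 1231.0; capital account: debt forgiveness received from foreign official creditors 212.4.)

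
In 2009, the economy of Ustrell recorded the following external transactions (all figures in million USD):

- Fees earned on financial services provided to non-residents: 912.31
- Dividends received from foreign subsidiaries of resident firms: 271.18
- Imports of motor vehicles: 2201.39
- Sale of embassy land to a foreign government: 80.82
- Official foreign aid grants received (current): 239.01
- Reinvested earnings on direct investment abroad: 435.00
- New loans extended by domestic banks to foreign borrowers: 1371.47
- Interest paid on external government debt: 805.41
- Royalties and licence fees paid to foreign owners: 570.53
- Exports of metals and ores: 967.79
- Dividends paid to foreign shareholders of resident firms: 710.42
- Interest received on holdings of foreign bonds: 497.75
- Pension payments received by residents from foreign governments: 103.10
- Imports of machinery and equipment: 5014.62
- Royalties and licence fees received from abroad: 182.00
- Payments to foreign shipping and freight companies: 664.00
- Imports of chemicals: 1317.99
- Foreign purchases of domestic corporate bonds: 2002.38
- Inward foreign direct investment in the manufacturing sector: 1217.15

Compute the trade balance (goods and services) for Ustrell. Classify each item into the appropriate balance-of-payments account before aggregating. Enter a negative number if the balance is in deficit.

Goods: -5014.62 - 2201.39 - 1317.99 + 967.79 = -7566.21
Services: 182.00 - 664.00 - 570.53 + 912.31 = -140.22
Trade balance = -7566.21 + (-140.22) = -7706.43
(Excluded from the trade balance — primary income: dividends received from foreign subsidiaries of resident firms 271.18, reinvested earnings on direct investment abroad 435.00, interest paid on external government debt 805.41, dividends paid to foreign shareholders of resident firms 710.42, interest received on holdings of foreign bonds 497.75; capital account: sale of embassy land to a foreign government 80.82; secondary income: official foreign aid grants received (current) 239.01, pension payments received by residents from foreign governments 103.10; financial account: new loans extended by domestic banks to foreign borrowers 1371.47, foreign purchases of domestic corporate bonds 2002.38, inward foreign direct investment in the manufacturing sector 1217.15.)

-7706.43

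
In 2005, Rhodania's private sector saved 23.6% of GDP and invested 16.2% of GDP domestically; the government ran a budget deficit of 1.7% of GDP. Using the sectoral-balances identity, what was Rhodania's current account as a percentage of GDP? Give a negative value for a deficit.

By the sectoral-balances identity, CA = (S_private - I) + (T - G).
Private balance = 23.6 - 16.2 = 7.4
Government balance (T - G) = -1.7
CA = 7.4 + (-1.7) = 5.7

5.7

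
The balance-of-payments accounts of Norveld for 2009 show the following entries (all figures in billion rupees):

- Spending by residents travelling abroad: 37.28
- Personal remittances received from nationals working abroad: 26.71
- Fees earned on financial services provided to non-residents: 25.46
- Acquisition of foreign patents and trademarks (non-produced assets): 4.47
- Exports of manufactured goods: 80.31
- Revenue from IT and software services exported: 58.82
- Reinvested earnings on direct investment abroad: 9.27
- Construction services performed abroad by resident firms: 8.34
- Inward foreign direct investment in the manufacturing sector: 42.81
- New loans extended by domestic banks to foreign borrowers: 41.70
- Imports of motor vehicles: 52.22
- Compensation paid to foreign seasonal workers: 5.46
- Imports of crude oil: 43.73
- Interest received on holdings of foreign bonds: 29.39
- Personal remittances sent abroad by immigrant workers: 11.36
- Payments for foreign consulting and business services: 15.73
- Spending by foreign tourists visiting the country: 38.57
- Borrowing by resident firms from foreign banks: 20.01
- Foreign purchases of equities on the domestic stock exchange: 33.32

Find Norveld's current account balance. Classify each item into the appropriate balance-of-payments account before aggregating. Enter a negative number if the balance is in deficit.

111.09

Goods: -43.73 + 80.31 - 52.22 = -15.64
Services: 25.46 - 15.73 + 38.57 + 58.82 + 8.34 - 37.28 = 78.18
Primary income: 29.39 + 9.27 - 5.46 = 33.20
Secondary income: -11.36 + 26.71 = 15.35
Current account = (-15.64) + 78.18 + 33.20 + 15.35 = 111.09
(Excluded from the current account — capital account: acquisition of foreign patents and trademarks (non-produced assets) 4.47; financial account: inward foreign direct investment in the manufacturing sector 42.81, new loans extended by domestic banks to foreign borrowers 41.70, borrowing by resident firms from foreign banks 20.01, foreign purchases of equities on the domestic stock exchange 33.32.)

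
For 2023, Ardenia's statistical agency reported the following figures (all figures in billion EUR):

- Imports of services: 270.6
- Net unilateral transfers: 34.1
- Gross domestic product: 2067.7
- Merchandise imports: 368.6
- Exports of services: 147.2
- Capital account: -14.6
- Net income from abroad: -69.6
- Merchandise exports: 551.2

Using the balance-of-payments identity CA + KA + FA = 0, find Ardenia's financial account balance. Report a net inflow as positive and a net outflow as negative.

Goods balance = 551.2 - 368.6 = 182.6
Services balance = 147.2 - 270.6 = -123.4
Trade balance (goods + services) = 182.6 + (-123.4) = 59.2
Net primary income = -69.6
Net secondary income = 34.1
Current account = 59.2 + (-69.6) + 34.1 = 23.7
Financial account = -(23.7 + (-14.6)) = -9.1

-9.1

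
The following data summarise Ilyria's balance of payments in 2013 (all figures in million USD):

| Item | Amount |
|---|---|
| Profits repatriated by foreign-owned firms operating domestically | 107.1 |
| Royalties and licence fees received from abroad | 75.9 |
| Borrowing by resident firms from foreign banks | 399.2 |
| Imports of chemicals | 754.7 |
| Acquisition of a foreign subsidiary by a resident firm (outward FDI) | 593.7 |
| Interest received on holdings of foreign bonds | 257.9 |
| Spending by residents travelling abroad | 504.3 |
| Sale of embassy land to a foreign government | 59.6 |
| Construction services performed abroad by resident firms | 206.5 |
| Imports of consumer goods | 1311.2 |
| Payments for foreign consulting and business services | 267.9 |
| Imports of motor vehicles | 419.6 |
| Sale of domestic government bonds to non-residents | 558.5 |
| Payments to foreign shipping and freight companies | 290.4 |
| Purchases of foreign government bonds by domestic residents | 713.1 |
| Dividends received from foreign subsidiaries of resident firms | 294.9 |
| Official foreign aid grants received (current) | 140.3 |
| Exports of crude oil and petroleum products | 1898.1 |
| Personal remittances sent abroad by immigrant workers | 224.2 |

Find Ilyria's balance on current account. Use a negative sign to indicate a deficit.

-1005.8

Goods: 1898.1 - 754.7 - 419.6 - 1311.2 = -587.4
Services: -267.9 - 504.3 + 206.5 - 290.4 + 75.9 = -780.2
Primary income: -107.1 + 257.9 + 294.9 = 445.7
Secondary income: -224.2 + 140.3 = -83.9
Current account = (-587.4) + (-780.2) + 445.7 + (-83.9) = -1005.8
(Excluded from the current account — financial account: borrowing by resident firms from foreign banks 399.2, acquisition of a foreign subsidiary by a resident firm (outward FDI) 593.7, sale of domestic government bonds to non-residents 558.5, purchases of foreign government bonds by domestic residents 713.1; capital account: sale of embassy land to a foreign government 59.6.)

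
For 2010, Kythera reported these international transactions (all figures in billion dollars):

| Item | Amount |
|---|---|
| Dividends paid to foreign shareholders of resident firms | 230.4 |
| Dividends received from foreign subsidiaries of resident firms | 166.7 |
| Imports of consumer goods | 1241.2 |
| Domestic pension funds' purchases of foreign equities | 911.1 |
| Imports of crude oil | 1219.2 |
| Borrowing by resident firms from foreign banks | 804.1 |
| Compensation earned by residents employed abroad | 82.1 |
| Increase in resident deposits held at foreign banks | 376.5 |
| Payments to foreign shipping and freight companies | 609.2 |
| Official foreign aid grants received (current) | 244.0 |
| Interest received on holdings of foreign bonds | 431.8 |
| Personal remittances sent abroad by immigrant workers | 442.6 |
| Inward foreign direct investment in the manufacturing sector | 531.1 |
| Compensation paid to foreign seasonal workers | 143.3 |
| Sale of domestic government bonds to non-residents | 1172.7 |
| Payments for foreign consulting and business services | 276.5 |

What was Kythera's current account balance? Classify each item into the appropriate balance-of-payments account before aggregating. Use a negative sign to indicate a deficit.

Goods: -1241.2 - 1219.2 = -2460.4
Services: -609.2 - 276.5 = -885.7
Primary income: -143.3 - 230.4 + 431.8 + 166.7 + 82.1 = 306.9
Secondary income: -442.6 + 244.0 = -198.6
Current account = (-2460.4) + (-885.7) + 306.9 + (-198.6) = -3237.8
(Excluded from the current account — financial account: domestic pension funds' purchases of foreign equities 911.1, borrowing by resident firms from foreign banks 804.1, increase in resident deposits held at foreign banks 376.5, inward foreign direct investment in the manufacturing sector 531.1, sale of domestic government bonds to non-residents 1172.7.)

-3237.8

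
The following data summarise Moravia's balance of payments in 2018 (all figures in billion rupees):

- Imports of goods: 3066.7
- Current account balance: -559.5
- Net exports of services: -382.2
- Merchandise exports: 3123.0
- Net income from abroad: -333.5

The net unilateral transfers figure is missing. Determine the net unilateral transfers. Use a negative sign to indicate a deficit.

99.9

Current account = goods balance + services balance + net primary income + net secondary income
Sum of the known components = -659.4
Net unilateral transfers = CA - (known components) = -559.5 - (-659.4) = 99.9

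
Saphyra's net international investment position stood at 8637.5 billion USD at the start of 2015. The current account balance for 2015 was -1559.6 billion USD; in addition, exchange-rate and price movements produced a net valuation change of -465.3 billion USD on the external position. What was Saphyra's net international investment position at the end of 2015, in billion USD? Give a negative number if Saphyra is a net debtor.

6612.6

Change in NIIP = current account + net valuation change = -1559.6 + (-465.3) = -2024.9
End-of-year NIIP = 8637.5 + (-2024.9) = 6612.6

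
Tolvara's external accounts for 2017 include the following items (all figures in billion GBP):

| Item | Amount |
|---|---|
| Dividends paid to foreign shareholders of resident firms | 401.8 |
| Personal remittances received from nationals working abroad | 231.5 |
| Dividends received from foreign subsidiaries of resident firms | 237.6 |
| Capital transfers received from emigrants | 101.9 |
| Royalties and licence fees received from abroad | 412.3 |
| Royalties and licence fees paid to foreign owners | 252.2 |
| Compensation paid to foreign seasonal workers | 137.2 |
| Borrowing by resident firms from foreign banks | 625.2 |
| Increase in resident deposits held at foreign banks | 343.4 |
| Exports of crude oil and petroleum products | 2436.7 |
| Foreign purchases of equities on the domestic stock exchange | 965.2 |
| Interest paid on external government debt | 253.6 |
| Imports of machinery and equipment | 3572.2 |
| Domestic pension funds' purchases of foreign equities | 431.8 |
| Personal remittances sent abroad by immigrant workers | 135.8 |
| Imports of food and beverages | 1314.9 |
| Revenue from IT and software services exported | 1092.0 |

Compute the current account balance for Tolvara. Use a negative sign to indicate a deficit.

-1657.6

Goods: -1314.9 + 2436.7 - 3572.2 = -2450.4
Services: 1092.0 - 252.2 + 412.3 = 1252.1
Primary income: -137.2 + 237.6 - 401.8 - 253.6 = -555.0
Secondary income: 231.5 - 135.8 = 95.7
Current account = (-2450.4) + 1252.1 + (-555.0) + 95.7 = -1657.6
(Excluded from the current account — capital account: capital transfers received from emigrants 101.9; financial account: borrowing by resident firms from foreign banks 625.2, increase in resident deposits held at foreign banks 343.4, foreign purchases of equities on the domestic stock exchange 965.2, domestic pension funds' purchases of foreign equities 431.8.)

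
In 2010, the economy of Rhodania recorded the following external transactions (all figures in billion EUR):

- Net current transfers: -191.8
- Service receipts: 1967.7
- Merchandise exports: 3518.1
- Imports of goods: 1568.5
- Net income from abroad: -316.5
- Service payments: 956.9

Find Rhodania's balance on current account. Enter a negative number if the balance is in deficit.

2452.1

Goods balance = 3518.1 - 1568.5 = 1949.6
Services balance = 1967.7 - 956.9 = 1010.8
Trade balance (goods + services) = 1949.6 + 1010.8 = 2960.4
Net primary income = -316.5
Net secondary income = -191.8
Current account = 2960.4 + (-316.5) + (-191.8) = 2452.1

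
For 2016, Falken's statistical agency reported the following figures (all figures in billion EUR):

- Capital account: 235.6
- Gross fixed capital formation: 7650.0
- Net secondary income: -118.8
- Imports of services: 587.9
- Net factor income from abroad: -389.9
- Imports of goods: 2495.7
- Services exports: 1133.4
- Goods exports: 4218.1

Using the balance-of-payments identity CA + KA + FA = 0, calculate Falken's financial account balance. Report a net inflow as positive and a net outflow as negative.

Goods balance = 4218.1 - 2495.7 = 1722.4
Services balance = 1133.4 - 587.9 = 545.5
Trade balance (goods + services) = 1722.4 + 545.5 = 2267.9
Net primary income = -389.9
Net secondary income = -118.8
Current account = 2267.9 + (-389.9) + (-118.8) = 1759.2
Financial account = -(1759.2 + 235.6) = -1994.8

-1994.8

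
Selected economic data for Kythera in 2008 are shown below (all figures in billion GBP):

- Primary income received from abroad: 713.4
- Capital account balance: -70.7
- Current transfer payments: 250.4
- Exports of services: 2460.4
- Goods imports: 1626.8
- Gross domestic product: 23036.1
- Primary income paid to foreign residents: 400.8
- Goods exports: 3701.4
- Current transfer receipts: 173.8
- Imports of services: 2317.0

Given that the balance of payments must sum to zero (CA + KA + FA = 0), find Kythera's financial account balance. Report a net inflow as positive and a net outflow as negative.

Goods balance = 3701.4 - 1626.8 = 2074.6
Services balance = 2460.4 - 2317.0 = 143.4
Trade balance (goods + services) = 2074.6 + 143.4 = 2218.0
Net primary income = 713.4 - 400.8 = 312.6
Net secondary income = 173.8 - 250.4 = -76.6
Current account = 2218.0 + 312.6 + (-76.6) = 2454.0
Financial account = -(2454.0 + (-70.7)) = -2383.3

-2383.3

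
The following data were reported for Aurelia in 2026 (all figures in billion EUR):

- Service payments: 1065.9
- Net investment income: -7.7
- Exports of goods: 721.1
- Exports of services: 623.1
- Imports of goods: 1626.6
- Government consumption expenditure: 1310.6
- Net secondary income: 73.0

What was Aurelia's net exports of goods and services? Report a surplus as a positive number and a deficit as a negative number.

Goods balance = 721.1 - 1626.6 = -905.5
Services balance = 623.1 - 1065.9 = -442.8
Trade balance (goods + services) = -905.5 + (-442.8) = -1348.3

-1348.3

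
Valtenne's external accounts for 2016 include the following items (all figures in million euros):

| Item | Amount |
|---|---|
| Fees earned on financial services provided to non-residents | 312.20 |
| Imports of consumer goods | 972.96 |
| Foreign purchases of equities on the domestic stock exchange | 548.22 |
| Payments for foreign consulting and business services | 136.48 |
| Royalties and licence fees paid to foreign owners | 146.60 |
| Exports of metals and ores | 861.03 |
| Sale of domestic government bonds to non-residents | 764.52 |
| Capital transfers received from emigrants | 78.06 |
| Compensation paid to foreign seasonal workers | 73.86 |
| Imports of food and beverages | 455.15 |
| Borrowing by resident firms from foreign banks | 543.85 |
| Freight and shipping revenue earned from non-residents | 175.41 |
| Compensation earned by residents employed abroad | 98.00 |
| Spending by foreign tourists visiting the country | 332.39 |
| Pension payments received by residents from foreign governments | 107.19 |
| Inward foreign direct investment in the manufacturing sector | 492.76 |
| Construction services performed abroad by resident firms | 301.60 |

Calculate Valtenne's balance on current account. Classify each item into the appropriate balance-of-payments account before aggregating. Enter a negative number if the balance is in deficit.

Goods: -455.15 - 972.96 + 861.03 = -567.08
Services: -146.60 + 332.39 + 301.60 + 312.20 - 136.48 + 175.41 = 838.52
Primary income: -73.86 + 98.00 = 24.14
Secondary income: 107.19
Current account = (-567.08) + 838.52 + 24.14 + 107.19 = 402.77
(Excluded from the current account — financial account: foreign purchases of equities on the domestic stock exchange 548.22, sale of domestic government bonds to non-residents 764.52, borrowing by resident firms from foreign banks 543.85, inward foreign direct investment in the manufacturing sector 492.76; capital account: capital transfers received from emigrants 78.06.)

402.77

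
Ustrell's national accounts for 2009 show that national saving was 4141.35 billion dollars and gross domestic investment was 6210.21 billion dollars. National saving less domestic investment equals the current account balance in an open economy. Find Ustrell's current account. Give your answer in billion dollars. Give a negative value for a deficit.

-2068.86

CA = S - I = 4141.35 - 6210.21 = -2068.86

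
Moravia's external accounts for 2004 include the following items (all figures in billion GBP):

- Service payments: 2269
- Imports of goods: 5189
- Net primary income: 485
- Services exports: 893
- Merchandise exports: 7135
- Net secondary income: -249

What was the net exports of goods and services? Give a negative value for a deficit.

570

Goods balance = 7135 - 5189 = 1946
Services balance = 893 - 2269 = -1376
Trade balance (goods + services) = 1946 + (-1376) = 570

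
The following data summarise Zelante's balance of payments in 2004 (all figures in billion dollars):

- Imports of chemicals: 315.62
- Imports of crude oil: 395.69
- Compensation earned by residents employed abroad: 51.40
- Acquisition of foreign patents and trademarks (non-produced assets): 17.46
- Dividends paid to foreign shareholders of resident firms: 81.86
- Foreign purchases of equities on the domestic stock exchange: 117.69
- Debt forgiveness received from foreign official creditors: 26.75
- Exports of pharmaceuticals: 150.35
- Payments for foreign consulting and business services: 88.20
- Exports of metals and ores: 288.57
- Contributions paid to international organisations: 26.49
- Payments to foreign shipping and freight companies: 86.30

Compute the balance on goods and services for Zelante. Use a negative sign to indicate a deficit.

-446.89

Goods: 288.57 - 395.69 + 150.35 - 315.62 = -272.39
Services: -86.30 - 88.20 = -174.50
Trade balance = -272.39 + (-174.50) = -446.89
(Excluded from the trade balance — primary income: compensation earned by residents employed abroad 51.40, dividends paid to foreign shareholders of resident firms 81.86; capital account: acquisition of foreign patents and trademarks (non-produced assets) 17.46, debt forgiveness received from foreign official creditors 26.75; financial account: foreign purchases of equities on the domestic stock exchange 117.69; secondary income: contributions paid to international organisations 26.49.)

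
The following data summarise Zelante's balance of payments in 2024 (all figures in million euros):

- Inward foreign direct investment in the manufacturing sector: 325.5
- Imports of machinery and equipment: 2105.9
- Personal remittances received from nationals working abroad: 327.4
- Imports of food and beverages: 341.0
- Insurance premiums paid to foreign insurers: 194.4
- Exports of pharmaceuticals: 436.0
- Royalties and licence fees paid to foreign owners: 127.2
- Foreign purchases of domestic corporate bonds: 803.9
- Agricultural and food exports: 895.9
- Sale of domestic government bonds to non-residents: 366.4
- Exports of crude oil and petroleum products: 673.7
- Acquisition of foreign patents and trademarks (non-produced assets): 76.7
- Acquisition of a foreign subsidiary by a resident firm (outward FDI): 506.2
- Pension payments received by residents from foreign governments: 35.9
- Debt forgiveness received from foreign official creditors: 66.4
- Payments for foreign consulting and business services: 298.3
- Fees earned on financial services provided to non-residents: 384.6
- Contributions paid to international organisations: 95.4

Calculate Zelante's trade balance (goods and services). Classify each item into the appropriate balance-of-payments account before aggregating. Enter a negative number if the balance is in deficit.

-676.6

Goods: 436.0 - 341.0 - 2105.9 + 673.7 + 895.9 = -441.3
Services: 384.6 - 127.2 - 194.4 - 298.3 = -235.3
Trade balance = -441.3 + (-235.3) = -676.6
(Excluded from the trade balance — financial account: inward foreign direct investment in the manufacturing sector 325.5, foreign purchases of domestic corporate bonds 803.9, sale of domestic government bonds to non-residents 366.4, acquisition of a foreign subsidiary by a resident firm (outward FDI) 506.2; secondary income: personal remittances received from nationals working abroad 327.4, pension payments received by residents from foreign governments 35.9, contributions paid to international organisations 95.4; capital account: acquisition of foreign patents and trademarks (non-produced assets) 76.7, debt forgiveness received from foreign official creditors 66.4.)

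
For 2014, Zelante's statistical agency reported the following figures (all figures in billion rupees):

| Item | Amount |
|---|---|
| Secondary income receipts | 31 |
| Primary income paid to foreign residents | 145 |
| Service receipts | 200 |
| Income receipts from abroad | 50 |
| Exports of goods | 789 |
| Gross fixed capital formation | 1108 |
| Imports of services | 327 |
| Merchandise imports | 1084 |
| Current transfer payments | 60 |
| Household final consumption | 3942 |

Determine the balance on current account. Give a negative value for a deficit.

-546

Goods balance = 789 - 1084 = -295
Services balance = 200 - 327 = -127
Trade balance (goods + services) = -295 + (-127) = -422
Net primary income = 50 - 145 = -95
Net secondary income = 31 - 60 = -29
Current account = -422 + (-95) + (-29) = -546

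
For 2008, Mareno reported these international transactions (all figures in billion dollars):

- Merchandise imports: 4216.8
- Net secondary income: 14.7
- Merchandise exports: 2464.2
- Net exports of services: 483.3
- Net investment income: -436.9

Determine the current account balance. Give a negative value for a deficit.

Goods balance = 2464.2 - 4216.8 = -1752.6
Services balance = 483.3
Trade balance (goods + services) = -1752.6 + 483.3 = -1269.3
Net primary income = -436.9
Net secondary income = 14.7
Current account = -1269.3 + (-436.9) + 14.7 = -1691.5

-1691.5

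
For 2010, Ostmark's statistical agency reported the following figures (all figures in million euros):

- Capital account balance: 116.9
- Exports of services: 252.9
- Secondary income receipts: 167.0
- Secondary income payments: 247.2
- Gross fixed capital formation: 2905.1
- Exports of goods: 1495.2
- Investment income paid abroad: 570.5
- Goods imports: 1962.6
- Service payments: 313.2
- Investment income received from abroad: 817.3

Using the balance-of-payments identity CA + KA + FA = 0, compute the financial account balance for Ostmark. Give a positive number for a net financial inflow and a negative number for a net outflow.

Goods balance = 1495.2 - 1962.6 = -467.4
Services balance = 252.9 - 313.2 = -60.3
Trade balance (goods + services) = -467.4 + (-60.3) = -527.7
Net primary income = 817.3 - 570.5 = 246.8
Net secondary income = 167.0 - 247.2 = -80.2
Current account = -527.7 + 246.8 + (-80.2) = -361.1
Financial account = -(-361.1 + 116.9) = 244.2

244.2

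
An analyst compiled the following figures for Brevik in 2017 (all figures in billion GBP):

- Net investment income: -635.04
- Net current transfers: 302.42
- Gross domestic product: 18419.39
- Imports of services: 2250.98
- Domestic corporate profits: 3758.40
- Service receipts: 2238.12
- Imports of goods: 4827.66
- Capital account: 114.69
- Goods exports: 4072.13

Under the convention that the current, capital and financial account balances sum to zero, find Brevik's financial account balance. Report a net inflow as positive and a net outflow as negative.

Goods balance = 4072.13 - 4827.66 = -755.53
Services balance = 2238.12 - 2250.98 = -12.86
Trade balance (goods + services) = -755.53 + (-12.86) = -768.39
Net primary income = -635.04
Net secondary income = 302.42
Current account = -768.39 + (-635.04) + 302.42 = -1101.01
Financial account = -(-1101.01 + 114.69) = 986.32

986.32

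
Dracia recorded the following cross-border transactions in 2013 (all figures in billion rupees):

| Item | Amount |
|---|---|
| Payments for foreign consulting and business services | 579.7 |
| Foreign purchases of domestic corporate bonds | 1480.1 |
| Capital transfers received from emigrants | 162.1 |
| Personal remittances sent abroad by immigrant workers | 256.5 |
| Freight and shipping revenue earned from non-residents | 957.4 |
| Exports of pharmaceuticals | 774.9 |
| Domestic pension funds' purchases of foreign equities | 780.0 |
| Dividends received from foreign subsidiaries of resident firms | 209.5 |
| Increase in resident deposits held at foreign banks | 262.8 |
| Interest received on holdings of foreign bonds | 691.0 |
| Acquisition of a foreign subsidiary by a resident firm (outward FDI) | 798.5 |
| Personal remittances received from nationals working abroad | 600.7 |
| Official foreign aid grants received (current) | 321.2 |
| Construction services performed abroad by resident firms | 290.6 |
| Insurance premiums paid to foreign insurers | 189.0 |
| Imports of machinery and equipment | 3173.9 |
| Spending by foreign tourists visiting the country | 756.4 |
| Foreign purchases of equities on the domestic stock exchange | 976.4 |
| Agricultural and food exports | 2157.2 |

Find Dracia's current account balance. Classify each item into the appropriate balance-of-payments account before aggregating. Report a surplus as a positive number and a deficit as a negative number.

2559.8

Goods: -3173.9 + 2157.2 + 774.9 = -241.8
Services: 957.4 + 756.4 - 579.7 - 189.0 + 290.6 = 1235.7
Primary income: 209.5 + 691.0 = 900.5
Secondary income: 321.2 - 256.5 + 600.7 = 665.4
Current account = (-241.8) + 1235.7 + 900.5 + 665.4 = 2559.8
(Excluded from the current account — financial account: foreign purchases of domestic corporate bonds 1480.1, domestic pension funds' purchases of foreign equities 780.0, increase in resident deposits held at foreign banks 262.8, acquisition of a foreign subsidiary by a resident firm (outward FDI) 798.5, foreign purchases of equities on the domestic stock exchange 976.4; capital account: capital transfers received from emigrants 162.1.)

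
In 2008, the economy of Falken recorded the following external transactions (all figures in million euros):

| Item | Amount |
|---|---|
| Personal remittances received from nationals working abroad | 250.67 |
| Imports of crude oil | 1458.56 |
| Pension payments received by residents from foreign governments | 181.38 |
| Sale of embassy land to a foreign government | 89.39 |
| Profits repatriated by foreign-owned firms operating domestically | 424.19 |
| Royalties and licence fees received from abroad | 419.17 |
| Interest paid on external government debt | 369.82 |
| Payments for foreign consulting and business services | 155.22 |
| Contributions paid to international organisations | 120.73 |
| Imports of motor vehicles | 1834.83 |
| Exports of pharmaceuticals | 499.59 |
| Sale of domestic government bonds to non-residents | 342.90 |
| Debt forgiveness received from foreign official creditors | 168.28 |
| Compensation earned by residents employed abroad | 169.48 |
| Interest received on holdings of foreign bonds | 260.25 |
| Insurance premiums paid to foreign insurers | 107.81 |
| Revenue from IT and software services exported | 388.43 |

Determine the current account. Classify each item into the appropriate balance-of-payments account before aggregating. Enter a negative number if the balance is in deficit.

Goods: -1458.56 + 499.59 - 1834.83 = -2793.80
Services: 388.43 - 107.81 - 155.22 + 419.17 = 544.57
Primary income: 260.25 - 369.82 - 424.19 + 169.48 = -364.28
Secondary income: 181.38 - 120.73 + 250.67 = 311.32
Current account = (-2793.80) + 544.57 + (-364.28) + 311.32 = -2302.19
(Excluded from the current account — capital account: sale of embassy land to a foreign government 89.39, debt forgiveness received from foreign official creditors 168.28; financial account: sale of domestic government bonds to non-residents 342.90.)

-2302.19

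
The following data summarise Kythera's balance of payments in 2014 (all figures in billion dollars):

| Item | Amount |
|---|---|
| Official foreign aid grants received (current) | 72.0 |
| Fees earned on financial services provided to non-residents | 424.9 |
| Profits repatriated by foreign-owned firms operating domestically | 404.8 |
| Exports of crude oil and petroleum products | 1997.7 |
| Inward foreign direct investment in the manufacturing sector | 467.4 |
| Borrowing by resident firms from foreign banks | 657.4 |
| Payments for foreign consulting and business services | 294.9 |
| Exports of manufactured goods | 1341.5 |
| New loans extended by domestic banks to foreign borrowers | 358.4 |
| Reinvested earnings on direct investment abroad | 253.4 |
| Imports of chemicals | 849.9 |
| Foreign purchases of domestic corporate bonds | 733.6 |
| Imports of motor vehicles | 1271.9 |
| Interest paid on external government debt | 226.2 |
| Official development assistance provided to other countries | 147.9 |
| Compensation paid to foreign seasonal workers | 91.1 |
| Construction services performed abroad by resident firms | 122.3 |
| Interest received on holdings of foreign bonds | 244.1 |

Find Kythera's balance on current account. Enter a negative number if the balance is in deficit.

Goods: -849.9 + 1341.5 + 1997.7 - 1271.9 = 1217.4
Services: 424.9 + 122.3 - 294.9 = 252.3
Primary income: -404.8 + 244.1 - 226.2 + 253.4 - 91.1 = -224.6
Secondary income: -147.9 + 72.0 = -75.9
Current account = 1217.4 + 252.3 + (-224.6) + (-75.9) = 1169.2
(Excluded from the current account — financial account: inward foreign direct investment in the manufacturing sector 467.4, borrowing by resident firms from foreign banks 657.4, new loans extended by domestic banks to foreign borrowers 358.4, foreign purchases of domestic corporate bonds 733.6.)

1169.2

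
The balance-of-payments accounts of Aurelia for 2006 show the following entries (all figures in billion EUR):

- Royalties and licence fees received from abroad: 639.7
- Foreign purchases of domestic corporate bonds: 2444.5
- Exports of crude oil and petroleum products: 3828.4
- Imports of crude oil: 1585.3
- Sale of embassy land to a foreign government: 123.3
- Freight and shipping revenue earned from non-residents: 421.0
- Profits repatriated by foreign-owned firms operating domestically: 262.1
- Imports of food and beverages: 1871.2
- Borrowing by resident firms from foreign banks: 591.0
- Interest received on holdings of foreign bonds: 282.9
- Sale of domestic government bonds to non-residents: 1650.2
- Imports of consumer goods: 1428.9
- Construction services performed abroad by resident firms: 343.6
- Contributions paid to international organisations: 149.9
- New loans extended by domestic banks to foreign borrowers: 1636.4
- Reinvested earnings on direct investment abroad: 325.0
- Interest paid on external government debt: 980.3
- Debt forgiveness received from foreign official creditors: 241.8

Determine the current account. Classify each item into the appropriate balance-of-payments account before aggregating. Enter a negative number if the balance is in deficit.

-437.1

Goods: -1428.9 - 1585.3 - 1871.2 + 3828.4 = -1057.0
Services: 421.0 + 639.7 + 343.6 = 1404.3
Primary income: 282.9 - 980.3 + 325.0 - 262.1 = -634.5
Secondary income: -149.9
Current account = (-1057.0) + 1404.3 + (-634.5) + (-149.9) = -437.1
(Excluded from the current account — financial account: foreign purchases of domestic corporate bonds 2444.5, borrowing by resident firms from foreign banks 591.0, sale of domestic government bonds to non-residents 1650.2, new loans extended by domestic banks to foreign borrowers 1636.4; capital account: sale of embassy land to a foreign government 123.3, debt forgiveness received from foreign official creditors 241.8.)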